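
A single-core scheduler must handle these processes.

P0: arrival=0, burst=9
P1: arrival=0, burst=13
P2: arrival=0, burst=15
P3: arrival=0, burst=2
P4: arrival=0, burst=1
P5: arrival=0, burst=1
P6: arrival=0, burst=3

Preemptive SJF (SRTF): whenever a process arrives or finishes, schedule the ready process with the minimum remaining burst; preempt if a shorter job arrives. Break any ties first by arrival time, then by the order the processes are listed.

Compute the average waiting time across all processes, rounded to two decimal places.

Gantt: | P4 0-1 | P5 1-2 | P3 2-4 | P6 4-7 | P0 7-16 | P1 16-29 | P2 29-44 |
Completion: P0=16  P1=29  P2=44  P3=4  P4=1  P5=2  P6=7
Turnaround (C−A): P0=16  P1=29  P2=44  P3=4  P4=1  P5=2  P6=7
Waiting times: P0=7, P1=16, P2=29, P3=2, P4=0, P5=1, P6=4
Average waiting = (7+16+29+2+0+1+4) / 7 = 59/7 = 8.43

8.43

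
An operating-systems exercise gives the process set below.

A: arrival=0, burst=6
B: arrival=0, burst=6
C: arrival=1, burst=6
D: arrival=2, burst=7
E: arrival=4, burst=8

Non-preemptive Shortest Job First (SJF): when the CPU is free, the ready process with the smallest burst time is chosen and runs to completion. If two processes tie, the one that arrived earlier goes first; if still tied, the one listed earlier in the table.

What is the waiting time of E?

Timeline: | A 0-6 | B 6-12 | C 12-18 | D 18-25 | E 25-33 |
Completion: A=6  B=12  C=18  D=25  E=33
Turnaround (C−A): A=6  B=12  C=17  D=23  E=29
Waiting(E) = turnaround − burst = 29 − 8 = 21

21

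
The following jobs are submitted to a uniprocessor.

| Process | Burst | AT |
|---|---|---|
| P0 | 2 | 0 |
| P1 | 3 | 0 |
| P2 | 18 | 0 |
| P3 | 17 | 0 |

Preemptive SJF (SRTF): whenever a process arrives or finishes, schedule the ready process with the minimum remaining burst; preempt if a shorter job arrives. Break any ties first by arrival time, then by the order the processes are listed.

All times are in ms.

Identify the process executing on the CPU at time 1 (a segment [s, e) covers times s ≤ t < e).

P0

Timeline: | P0 0-2 | P1 2-5 | P3 5-22 | P2 22-40 |
Completion: P0=2  P1=5  P2=40  P3=22
Turnaround (C−A): P0=2  P1=5  P2=40  P3=22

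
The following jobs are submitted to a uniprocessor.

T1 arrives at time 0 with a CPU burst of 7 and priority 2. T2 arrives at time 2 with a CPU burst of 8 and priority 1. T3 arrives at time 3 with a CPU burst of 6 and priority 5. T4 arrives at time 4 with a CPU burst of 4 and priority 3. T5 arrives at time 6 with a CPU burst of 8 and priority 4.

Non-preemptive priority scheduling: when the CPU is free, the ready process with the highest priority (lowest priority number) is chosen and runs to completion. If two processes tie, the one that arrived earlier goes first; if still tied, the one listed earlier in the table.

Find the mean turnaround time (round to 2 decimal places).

17.20

Gantt: | T1 0-7 | T2 7-15 | T4 15-19 | T5 19-27 | T3 27-33 |
Completion: T1=7  T2=15  T3=33  T4=19  T5=27
Turnaround times: T1=7, T2=13, T3=30, T4=15, T5=21
Average turnaround = (7+13+30+15+21) / 5 = 86/5 = 17.20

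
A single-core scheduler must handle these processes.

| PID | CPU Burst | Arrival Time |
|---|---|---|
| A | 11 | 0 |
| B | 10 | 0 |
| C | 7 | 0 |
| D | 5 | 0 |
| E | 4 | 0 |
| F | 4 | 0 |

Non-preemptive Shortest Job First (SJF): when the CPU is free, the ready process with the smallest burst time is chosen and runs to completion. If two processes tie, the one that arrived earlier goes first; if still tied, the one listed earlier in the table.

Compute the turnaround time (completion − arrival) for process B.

30

Gantt: | E 0-4 | F 4-8 | D 8-13 | C 13-20 | B 20-30 | A 30-41 |
Completion: A=41  B=30  C=20  D=13  E=4  F=8
Turnaround(B) = completion − arrival = 30 − 0 = 30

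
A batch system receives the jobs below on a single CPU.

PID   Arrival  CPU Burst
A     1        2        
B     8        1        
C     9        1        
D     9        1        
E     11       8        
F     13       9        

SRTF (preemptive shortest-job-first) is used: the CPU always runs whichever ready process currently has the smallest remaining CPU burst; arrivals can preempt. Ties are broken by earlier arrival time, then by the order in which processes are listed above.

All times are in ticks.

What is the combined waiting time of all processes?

Timeline: | idle 0-1 | A 1-3 | idle 3-8 | B 8-9 | C 9-10 | D 10-11 | E 11-19 | F 19-28 |
Completion: A=3  B=9  C=10  D=11  E=19  F=28
Turnaround (C−A): A=2  B=1  C=1  D=2  E=8  F=15
Waiting = turnaround − burst: A=0, B=0, C=0, D=1, E=0, F=6
Total waiting = 0 + 0 + 0 + 1 + 0 + 6 = 7

7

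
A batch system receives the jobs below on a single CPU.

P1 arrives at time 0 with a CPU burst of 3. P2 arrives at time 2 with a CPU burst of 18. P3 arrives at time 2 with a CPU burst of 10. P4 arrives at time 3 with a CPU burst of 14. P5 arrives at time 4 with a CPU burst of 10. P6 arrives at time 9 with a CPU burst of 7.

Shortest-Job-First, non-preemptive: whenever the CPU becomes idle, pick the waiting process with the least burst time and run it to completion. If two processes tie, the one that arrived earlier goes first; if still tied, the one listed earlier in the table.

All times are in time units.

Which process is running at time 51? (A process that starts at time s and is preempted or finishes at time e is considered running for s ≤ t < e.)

Gantt: | P1 0-3 | P3 3-13 | P6 13-20 | P5 20-30 | P4 30-44 | P2 44-62 |
Completion: P1=3  P2=62  P3=13  P4=44  P5=30  P6=20

P2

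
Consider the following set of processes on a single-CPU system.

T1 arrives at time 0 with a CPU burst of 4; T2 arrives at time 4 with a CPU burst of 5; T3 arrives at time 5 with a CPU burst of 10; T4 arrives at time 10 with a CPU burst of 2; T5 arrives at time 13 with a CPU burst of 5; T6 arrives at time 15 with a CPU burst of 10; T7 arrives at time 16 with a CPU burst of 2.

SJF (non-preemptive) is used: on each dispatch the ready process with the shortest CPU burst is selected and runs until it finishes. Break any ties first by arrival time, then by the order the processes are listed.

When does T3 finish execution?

Timeline: | T1 0-4 | T2 4-9 | T3 9-19 | T4 19-21 | T7 21-23 | T5 23-28 | T6 28-38 |
Completion: T1=4  T2=9  T3=19  T4=21  T5=28  T6=38  T7=23
Turnaround (C−A): T1=4  T2=5  T3=14  T4=11  T5=15  T6=23  T7=7

19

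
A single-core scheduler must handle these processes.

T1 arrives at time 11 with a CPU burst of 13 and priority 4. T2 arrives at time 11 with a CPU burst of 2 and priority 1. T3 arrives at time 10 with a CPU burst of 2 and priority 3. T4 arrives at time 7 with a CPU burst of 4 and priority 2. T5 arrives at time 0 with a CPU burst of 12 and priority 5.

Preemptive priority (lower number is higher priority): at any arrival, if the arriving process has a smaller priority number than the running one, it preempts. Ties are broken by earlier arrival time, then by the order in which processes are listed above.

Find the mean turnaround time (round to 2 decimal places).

12.20

Timeline: | T5 0-7 | T4 7-11 | T2 11-13 | T3 13-15 | T1 15-28 | T5 28-33 |
Completion: T1=28  T2=13  T3=15  T4=11  T5=33
Turnaround times: T1=17, T2=2, T3=5, T4=4, T5=33
Average turnaround = (17+2+5+4+33) / 5 = 61/5 = 12.20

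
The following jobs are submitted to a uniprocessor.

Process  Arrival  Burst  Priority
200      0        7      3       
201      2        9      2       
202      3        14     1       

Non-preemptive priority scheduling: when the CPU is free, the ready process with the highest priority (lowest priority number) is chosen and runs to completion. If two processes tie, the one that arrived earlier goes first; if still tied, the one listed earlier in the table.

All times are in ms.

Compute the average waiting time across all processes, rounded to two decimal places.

Timeline: | 200 0-7 | 202 7-21 | 201 21-30 |
Completion: 200=7  201=30  202=21
Turnaround (C−A): 200=7  201=28  202=18
Waiting times: 200=0, 201=19, 202=4
Average waiting = (0+19+4) / 3 = 23/3 = 7.67

7.67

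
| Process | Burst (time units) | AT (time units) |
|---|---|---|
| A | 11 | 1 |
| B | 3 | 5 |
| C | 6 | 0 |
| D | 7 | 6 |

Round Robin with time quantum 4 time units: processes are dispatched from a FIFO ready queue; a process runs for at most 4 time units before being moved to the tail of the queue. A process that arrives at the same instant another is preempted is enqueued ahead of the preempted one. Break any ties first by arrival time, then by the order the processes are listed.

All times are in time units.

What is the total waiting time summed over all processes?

35

Timeline: | C 0-4 | A 4-8 | C 8-10 | B 10-13 | D 13-17 | A 17-21 | D 21-24 | A 24-27 |
Completion: A=27  B=13  C=10  D=24
Waiting = turnaround − burst: A=15, B=5, C=4, D=11
Total waiting = 15 + 5 + 4 + 11 = 35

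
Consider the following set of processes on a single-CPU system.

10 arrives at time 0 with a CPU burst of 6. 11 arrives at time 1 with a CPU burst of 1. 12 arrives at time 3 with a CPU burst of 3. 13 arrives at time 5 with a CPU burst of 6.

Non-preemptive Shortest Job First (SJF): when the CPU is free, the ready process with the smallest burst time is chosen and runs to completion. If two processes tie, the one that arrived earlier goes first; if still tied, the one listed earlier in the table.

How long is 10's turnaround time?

6

Gantt: | 10 0-6 | 11 6-7 | 12 7-10 | 13 10-16 |
Completion: 10=6  11=7  12=10  13=16
Turnaround(10) = completion − arrival = 6 − 0 = 6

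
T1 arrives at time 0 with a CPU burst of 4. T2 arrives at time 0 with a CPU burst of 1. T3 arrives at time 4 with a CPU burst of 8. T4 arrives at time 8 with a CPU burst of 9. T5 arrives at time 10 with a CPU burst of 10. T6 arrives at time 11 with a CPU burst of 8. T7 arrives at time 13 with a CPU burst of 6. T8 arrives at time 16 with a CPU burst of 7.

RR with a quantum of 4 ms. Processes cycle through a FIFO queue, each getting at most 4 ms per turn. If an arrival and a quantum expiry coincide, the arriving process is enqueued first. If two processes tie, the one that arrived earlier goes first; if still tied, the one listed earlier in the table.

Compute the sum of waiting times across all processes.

155

Schedule: | T1 0-4 | T2 4-5 | T3 5-9 | T4 9-13 | T3 13-17 | T5 17-21 | T6 21-25 | T7 25-29 | T4 29-33 | T8 33-37 | T5 37-41 | T6 41-45 | T7 45-47 | T4 47-48 | T8 48-51 | T5 51-53 |
Completion: T1=4  T2=5  T3=17  T4=48  T5=53  T6=45  T7=47  T8=51
Waiting = turnaround − burst: T1=0, T2=4, T3=5, T4=31, T5=33, T6=26, T7=28, T8=28
Total waiting = 0 + 4 + 5 + 31 + 33 + 26 + 28 + 28 = 155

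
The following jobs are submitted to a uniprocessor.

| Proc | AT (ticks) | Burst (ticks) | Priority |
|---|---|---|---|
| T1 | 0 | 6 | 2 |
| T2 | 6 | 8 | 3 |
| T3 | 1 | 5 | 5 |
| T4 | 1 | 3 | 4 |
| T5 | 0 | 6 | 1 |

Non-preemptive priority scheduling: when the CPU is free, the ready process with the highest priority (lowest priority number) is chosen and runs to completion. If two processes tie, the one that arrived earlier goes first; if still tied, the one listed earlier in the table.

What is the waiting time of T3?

Schedule: | T5 0-6 | T1 6-12 | T2 12-20 | T4 20-23 | T3 23-28 |
Completion: T1=12  T2=20  T3=28  T4=23  T5=6
Turnaround (C−A): T1=12  T2=14  T3=27  T4=22  T5=6
Waiting(T3) = turnaround − burst = 27 − 5 = 22

22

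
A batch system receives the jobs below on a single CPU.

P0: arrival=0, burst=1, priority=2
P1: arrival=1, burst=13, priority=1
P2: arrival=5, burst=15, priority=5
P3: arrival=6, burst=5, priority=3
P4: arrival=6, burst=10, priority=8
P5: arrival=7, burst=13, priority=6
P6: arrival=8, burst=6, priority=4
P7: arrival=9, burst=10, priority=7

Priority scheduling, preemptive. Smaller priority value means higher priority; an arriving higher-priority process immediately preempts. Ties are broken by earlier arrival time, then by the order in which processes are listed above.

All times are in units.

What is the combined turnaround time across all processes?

Gantt: | P0 0-1 | P1 1-14 | P3 14-19 | P6 19-25 | P2 25-40 | P5 40-53 | P7 53-63 | P4 63-73 |
Completion: P0=1  P1=14  P2=40  P3=19  P4=73  P5=53  P6=25  P7=63
Turnaround (C−A): P0=1  P1=13  P2=35  P3=13  P4=67  P5=46  P6=17  P7=54
Turnaround = completion − arrival: P0=1, P1=13, P2=35, P3=13, P4=67, P5=46, P6=17, P7=54
Total turnaround = 1 + 13 + 35 + 13 + 67 + 46 + 17 + 54 = 246

246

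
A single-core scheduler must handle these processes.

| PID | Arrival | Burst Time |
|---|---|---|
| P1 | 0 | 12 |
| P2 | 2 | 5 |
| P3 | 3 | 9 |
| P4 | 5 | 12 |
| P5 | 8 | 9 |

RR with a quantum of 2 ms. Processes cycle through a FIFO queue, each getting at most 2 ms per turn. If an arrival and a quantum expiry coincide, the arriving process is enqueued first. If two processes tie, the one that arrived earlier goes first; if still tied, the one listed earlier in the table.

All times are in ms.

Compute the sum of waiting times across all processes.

Gantt: | P1 0-2 | P2 2-4 | P1 4-6 | P3 6-8 | P2 8-10 | P4 10-12 | P1 12-14 | P5 14-16 | P3 16-18 | P2 18-19 | P4 19-21 | P1 21-23 | P5 23-25 | P3 25-27 | P4 27-29 | P1 29-31 | P5 31-33 | P3 33-35 | P4 35-37 | P1 37-39 | P5 39-41 | P3 41-42 | P4 42-44 | P5 44-45 | P4 45-47 |
Completion: P1=39  P2=19  P3=42  P4=47  P5=45
Turnaround (C−A): P1=39  P2=17  P3=39  P4=42  P5=37
Waiting = turnaround − burst: P1=27, P2=12, P3=30, P4=30, P5=28
Total waiting = 27 + 12 + 30 + 30 + 28 = 127

127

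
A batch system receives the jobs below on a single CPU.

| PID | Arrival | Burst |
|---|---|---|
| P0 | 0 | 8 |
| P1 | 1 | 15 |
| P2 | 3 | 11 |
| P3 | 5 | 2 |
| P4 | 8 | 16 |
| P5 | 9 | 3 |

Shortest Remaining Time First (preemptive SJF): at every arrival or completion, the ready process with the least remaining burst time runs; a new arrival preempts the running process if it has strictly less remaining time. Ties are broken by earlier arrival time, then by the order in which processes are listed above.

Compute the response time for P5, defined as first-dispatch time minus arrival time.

1

Gantt: | P0 0-5 | P3 5-7 | P0 7-10 | P5 10-13 | P2 13-24 | P1 24-39 | P4 39-55 |
Completion: P0=10  P1=39  P2=24  P3=7  P4=55  P5=13
Turnaround (C−A): P0=10  P1=38  P2=21  P3=2  P4=47  P5=4
Response(P5) = first start − arrival = 10 − 9 = 1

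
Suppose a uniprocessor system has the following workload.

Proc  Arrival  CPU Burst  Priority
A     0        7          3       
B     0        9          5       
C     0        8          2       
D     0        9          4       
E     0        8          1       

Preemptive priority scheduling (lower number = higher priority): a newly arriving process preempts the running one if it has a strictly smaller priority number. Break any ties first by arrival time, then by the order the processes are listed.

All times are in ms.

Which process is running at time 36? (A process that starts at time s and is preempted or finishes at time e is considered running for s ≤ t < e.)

Gantt: | E 0-8 | C 8-16 | A 16-23 | D 23-32 | B 32-41 |
Completion: A=23  B=41  C=16  D=32  E=8
Turnaround (C−A): A=23  B=41  C=16  D=32  E=8

B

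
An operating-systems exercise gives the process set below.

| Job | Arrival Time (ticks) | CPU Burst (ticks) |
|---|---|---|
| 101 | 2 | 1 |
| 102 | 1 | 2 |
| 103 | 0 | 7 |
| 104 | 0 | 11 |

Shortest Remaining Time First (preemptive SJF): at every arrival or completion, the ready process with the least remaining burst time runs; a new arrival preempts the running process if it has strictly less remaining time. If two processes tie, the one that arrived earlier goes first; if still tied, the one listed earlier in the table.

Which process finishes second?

101

Timeline: | 103 0-1 | 102 1-3 | 101 3-4 | 103 4-10 | 104 10-21 |
Completion: 101=4  102=3  103=10  104=21
Finish order: 102 → 101 → 103 → 104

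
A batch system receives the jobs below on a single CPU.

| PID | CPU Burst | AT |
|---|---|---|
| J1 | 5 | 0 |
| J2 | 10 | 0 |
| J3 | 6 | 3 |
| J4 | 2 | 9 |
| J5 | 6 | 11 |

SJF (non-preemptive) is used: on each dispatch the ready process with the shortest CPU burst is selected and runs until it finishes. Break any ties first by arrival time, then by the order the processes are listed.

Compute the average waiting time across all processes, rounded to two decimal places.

5.00

Gantt: | J1 0-5 | J3 5-11 | J4 11-13 | J5 13-19 | J2 19-29 |
Completion: J1=5  J2=29  J3=11  J4=13  J5=19
Turnaround (C−A): J1=5  J2=29  J3=8  J4=4  J5=8
Waiting times: J1=0, J2=19, J3=2, J4=2, J5=2
Average waiting = (0+19+2+2+2) / 5 = 25/5 = 5.00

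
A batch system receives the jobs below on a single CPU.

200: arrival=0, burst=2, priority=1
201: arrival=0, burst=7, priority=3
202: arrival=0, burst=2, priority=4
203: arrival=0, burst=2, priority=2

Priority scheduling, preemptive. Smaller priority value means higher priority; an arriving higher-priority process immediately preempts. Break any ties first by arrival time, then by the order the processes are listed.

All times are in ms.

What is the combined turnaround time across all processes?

30

Gantt: | 200 0-2 | 203 2-4 | 201 4-11 | 202 11-13 |
Completion: 200=2  201=11  202=13  203=4
Turnaround (C−A): 200=2  201=11  202=13  203=4
Turnaround = completion − arrival: 200=2, 201=11, 202=13, 203=4
Total turnaround = 2 + 11 + 13 + 4 = 30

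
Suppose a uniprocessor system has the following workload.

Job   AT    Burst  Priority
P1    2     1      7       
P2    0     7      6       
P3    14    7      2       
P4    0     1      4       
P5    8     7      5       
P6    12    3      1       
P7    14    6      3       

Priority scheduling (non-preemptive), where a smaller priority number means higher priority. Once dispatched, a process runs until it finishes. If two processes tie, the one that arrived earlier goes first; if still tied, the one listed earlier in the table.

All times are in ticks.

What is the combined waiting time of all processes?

Schedule: | P4 0-1 | P2 1-8 | P5 8-15 | P6 15-18 | P3 18-25 | P7 25-31 | P1 31-32 |
Completion: P1=32  P2=8  P3=25  P4=1  P5=15  P6=18  P7=31
Turnaround (C−A): P1=30  P2=8  P3=11  P4=1  P5=7  P6=6  P7=17
Waiting = turnaround − burst: P1=29, P2=1, P3=4, P4=0, P5=0, P6=3, P7=11
Total waiting = 29 + 1 + 4 + 0 + 0 + 3 + 11 = 48

48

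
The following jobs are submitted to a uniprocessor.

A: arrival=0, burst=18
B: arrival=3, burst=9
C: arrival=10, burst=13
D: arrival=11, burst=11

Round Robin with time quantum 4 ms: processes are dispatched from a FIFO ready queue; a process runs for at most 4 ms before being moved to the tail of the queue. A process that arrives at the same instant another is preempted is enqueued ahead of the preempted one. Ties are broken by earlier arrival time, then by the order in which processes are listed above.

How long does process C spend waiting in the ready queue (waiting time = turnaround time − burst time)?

Schedule: | A 0-4 | B 4-8 | A 8-12 | B 12-16 | C 16-20 | D 20-24 | A 24-28 | B 28-29 | C 29-33 | D 33-37 | A 37-41 | C 41-45 | D 45-48 | A 48-50 | C 50-51 |
Completion: A=50  B=29  C=51  D=48
Turnaround (C−A): A=50  B=26  C=41  D=37
Waiting(C) = turnaround − burst = 41 − 13 = 28

28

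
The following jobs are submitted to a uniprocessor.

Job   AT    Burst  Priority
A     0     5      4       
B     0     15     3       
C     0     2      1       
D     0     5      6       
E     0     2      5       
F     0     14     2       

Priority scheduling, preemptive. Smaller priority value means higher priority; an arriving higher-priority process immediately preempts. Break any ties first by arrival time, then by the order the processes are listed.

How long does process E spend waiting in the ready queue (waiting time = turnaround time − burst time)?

Timeline: | C 0-2 | F 2-16 | B 16-31 | A 31-36 | E 36-38 | D 38-43 |
Completion: A=36  B=31  C=2  D=43  E=38  F=16
Turnaround (C−A): A=36  B=31  C=2  D=43  E=38  F=16
Waiting(E) = turnaround − burst = 38 − 2 = 36

36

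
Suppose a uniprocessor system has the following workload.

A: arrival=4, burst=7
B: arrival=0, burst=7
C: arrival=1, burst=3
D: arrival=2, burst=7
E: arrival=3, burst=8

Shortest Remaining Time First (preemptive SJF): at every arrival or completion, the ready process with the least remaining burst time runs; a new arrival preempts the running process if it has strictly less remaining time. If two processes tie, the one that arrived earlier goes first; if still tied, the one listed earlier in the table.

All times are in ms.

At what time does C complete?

4

Schedule: | B 0-1 | C 1-4 | B 4-10 | D 10-17 | A 17-24 | E 24-32 |
Completion: A=24  B=10  C=4  D=17  E=32
Turnaround (C−A): A=20  B=10  C=3  D=15  E=29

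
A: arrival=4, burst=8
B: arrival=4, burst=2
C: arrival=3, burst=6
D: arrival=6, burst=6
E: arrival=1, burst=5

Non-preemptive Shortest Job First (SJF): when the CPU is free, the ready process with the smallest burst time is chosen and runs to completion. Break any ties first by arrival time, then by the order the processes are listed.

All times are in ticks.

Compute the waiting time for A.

16

Schedule: | idle 0-1 | E 1-6 | B 6-8 | C 8-14 | D 14-20 | A 20-28 |
Completion: A=28  B=8  C=14  D=20  E=6
Waiting(A) = turnaround − burst = 24 − 8 = 16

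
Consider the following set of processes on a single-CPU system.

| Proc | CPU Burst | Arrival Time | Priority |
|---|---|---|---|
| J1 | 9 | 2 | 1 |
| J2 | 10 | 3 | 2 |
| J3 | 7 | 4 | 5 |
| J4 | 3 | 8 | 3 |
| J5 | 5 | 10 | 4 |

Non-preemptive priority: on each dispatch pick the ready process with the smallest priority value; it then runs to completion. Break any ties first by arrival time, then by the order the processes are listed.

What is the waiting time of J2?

Timeline: | idle 0-2 | J1 2-11 | J2 11-21 | J4 21-24 | J5 24-29 | J3 29-36 |
Completion: J1=11  J2=21  J3=36  J4=24  J5=29
Waiting(J2) = turnaround − burst = 18 − 10 = 8

8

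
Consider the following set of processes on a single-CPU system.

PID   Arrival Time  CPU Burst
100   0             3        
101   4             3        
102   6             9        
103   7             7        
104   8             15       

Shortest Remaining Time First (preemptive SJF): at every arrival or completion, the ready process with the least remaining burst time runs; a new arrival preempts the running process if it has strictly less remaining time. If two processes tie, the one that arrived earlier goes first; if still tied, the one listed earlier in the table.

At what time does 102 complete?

Schedule: | 100 0-3 | idle 3-4 | 101 4-7 | 103 7-14 | 102 14-23 | 104 23-38 |
Completion: 100=3  101=7  102=23  103=14  104=38
Turnaround (C−A): 100=3  101=3  102=17  103=7  104=30

23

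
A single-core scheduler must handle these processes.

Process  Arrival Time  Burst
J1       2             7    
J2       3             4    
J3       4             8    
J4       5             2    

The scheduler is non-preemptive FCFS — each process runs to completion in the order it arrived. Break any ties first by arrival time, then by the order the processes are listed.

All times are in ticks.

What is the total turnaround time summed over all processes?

Schedule: | idle 0-2 | J1 2-9 | J2 9-13 | J3 13-21 | J4 21-23 |
Completion: J1=9  J2=13  J3=21  J4=23
Turnaround (C−A): J1=7  J2=10  J3=17  J4=18
Turnaround = completion − arrival: J1=7, J2=10, J3=17, J4=18
Total turnaround = 7 + 10 + 17 + 18 = 52

52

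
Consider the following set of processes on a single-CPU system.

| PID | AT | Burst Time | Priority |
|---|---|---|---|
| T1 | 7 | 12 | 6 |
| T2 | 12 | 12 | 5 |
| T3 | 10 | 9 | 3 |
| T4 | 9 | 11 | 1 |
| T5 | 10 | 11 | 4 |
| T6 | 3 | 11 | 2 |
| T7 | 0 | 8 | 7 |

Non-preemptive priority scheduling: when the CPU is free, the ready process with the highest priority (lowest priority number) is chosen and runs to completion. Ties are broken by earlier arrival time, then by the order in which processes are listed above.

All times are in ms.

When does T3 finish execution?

Schedule: | T7 0-8 | T6 8-19 | T4 19-30 | T3 30-39 | T5 39-50 | T2 50-62 | T1 62-74 |
Completion: T1=74  T2=62  T3=39  T4=30  T5=50  T6=19  T7=8

39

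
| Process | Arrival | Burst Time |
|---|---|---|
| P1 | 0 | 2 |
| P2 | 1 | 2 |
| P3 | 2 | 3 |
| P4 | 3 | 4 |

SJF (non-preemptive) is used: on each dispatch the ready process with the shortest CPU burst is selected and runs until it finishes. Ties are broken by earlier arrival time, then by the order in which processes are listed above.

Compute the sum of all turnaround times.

Timeline: | P1 0-2 | P2 2-4 | P3 4-7 | P4 7-11 |
Completion: P1=2  P2=4  P3=7  P4=11
Turnaround = completion − arrival: P1=2, P2=3, P3=5, P4=8
Total turnaround = 2 + 3 + 5 + 8 = 18

18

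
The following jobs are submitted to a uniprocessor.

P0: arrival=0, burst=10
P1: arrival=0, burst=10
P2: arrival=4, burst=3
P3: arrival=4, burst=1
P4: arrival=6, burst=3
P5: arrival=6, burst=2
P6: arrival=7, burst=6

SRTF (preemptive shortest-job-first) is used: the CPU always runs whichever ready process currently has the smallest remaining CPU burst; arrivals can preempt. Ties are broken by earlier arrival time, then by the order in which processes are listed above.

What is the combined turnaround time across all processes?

Gantt: | P0 0-4 | P3 4-5 | P2 5-8 | P5 8-10 | P4 10-13 | P0 13-19 | P6 19-25 | P1 25-35 |
Completion: P0=19  P1=35  P2=8  P3=5  P4=13  P5=10  P6=25
Turnaround (C−A): P0=19  P1=35  P2=4  P3=1  P4=7  P5=4  P6=18
Turnaround = completion − arrival: P0=19, P1=35, P2=4, P3=1, P4=7, P5=4, P6=18
Total turnaround = 19 + 35 + 4 + 1 + 7 + 4 + 18 = 88

88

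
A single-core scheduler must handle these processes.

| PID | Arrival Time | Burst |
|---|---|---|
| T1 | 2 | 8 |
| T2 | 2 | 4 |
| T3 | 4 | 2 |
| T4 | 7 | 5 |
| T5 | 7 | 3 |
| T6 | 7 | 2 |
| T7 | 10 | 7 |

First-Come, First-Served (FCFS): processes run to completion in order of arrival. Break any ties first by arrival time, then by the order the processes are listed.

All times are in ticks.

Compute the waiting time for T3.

10

Timeline: | idle 0-2 | T1 2-10 | T2 10-14 | T3 14-16 | T4 16-21 | T5 21-24 | T6 24-26 | T7 26-33 |
Completion: T1=10  T2=14  T3=16  T4=21  T5=24  T6=26  T7=33
Turnaround (C−A): T1=8  T2=12  T3=12  T4=14  T5=17  T6=19  T7=23
Waiting(T3) = turnaround − burst = 12 − 2 = 10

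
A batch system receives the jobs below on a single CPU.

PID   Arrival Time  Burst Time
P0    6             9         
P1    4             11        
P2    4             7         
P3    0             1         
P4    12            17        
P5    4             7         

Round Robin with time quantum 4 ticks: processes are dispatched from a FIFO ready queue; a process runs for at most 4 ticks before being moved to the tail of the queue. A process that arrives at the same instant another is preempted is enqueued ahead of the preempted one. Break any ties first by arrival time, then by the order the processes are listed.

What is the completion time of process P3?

1

Gantt: | P3 0-1 | idle 1-4 | P1 4-8 | P2 8-12 | P5 12-16 | P0 16-20 | P1 20-24 | P4 24-28 | P2 28-31 | P5 31-34 | P0 34-38 | P1 38-41 | P4 41-45 | P0 45-46 | P4 46-55 |
Completion: P0=46  P1=41  P2=31  P3=1  P4=55  P5=34
Turnaround (C−A): P0=40  P1=37  P2=27  P3=1  P4=43  P5=30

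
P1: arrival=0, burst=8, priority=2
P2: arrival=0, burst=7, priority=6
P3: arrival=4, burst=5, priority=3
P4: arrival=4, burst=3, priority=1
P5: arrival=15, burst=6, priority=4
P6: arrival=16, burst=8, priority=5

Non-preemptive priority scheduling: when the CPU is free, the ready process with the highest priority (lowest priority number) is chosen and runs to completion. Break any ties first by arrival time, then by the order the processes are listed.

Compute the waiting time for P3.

Schedule: | P1 0-8 | P4 8-11 | P3 11-16 | P5 16-22 | P6 22-30 | P2 30-37 |
Completion: P1=8  P2=37  P3=16  P4=11  P5=22  P6=30
Turnaround (C−A): P1=8  P2=37  P3=12  P4=7  P5=7  P6=14
Waiting(P3) = turnaround − burst = 12 − 5 = 7

7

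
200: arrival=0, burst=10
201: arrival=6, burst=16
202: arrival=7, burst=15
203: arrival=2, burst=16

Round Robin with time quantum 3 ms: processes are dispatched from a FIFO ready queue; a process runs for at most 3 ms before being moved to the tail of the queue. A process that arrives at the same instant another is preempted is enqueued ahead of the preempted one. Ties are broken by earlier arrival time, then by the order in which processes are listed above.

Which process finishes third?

Gantt: | 200 0-3 | 203 3-6 | 200 6-9 | 201 9-12 | 203 12-15 | 202 15-18 | 200 18-21 | 201 21-24 | 203 24-27 | 202 27-30 | 200 30-31 | 201 31-34 | 203 34-37 | 202 37-40 | 201 40-43 | 203 43-46 | 202 46-49 | 201 49-52 | 203 52-53 | 202 53-56 | 201 56-57 |
Completion: 200=31  201=57  202=56  203=53
Turnaround (C−A): 200=31  201=51  202=49  203=51
Finish order: 200 → 203 → 202 → 201

202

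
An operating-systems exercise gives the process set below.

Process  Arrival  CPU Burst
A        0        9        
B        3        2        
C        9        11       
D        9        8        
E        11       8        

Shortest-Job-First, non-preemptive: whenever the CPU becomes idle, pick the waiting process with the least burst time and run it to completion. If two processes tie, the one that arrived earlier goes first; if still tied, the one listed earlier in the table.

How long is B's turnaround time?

Timeline: | A 0-9 | B 9-11 | D 11-19 | E 19-27 | C 27-38 |
Completion: A=9  B=11  C=38  D=19  E=27
Turnaround (C−A): A=9  B=8  C=29  D=10  E=16
Turnaround(B) = completion − arrival = 11 − 3 = 8

8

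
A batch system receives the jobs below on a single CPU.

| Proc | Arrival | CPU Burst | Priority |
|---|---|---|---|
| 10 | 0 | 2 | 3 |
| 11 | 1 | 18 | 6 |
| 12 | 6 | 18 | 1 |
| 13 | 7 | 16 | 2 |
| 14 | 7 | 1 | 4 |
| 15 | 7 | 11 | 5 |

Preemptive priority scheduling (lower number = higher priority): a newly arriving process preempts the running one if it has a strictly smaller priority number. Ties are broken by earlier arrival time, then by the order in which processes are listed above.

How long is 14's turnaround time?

Schedule: | 10 0-2 | 11 2-6 | 12 6-24 | 13 24-40 | 14 40-41 | 15 41-52 | 11 52-66 |
Completion: 10=2  11=66  12=24  13=40  14=41  15=52
Turnaround (C−A): 10=2  11=65  12=18  13=33  14=34  15=45
Turnaround(14) = completion − arrival = 41 − 7 = 34

34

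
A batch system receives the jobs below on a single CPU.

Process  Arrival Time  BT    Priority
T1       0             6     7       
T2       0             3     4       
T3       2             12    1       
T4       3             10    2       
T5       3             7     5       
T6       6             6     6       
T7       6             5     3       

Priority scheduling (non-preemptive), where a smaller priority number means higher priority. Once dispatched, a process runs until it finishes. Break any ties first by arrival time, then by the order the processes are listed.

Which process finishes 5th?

Schedule: | T2 0-3 | T3 3-15 | T4 15-25 | T7 25-30 | T5 30-37 | T6 37-43 | T1 43-49 |
Completion: T1=49  T2=3  T3=15  T4=25  T5=37  T6=43  T7=30
Turnaround (C−A): T1=49  T2=3  T3=13  T4=22  T5=34  T6=37  T7=24
Finish order: T2 → T3 → T4 → T7 → T5 → T6 → T1

T5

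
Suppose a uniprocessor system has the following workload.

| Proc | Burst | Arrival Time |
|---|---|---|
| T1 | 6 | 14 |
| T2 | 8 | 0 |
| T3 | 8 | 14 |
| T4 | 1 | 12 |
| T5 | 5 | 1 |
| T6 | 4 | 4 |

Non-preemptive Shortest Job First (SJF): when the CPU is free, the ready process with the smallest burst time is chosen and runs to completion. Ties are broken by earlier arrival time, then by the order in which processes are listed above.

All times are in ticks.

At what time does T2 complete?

Timeline: | T2 0-8 | T6 8-12 | T4 12-13 | T5 13-18 | T1 18-24 | T3 24-32 |
Completion: T1=24  T2=8  T3=32  T4=13  T5=18  T6=12
Turnaround (C−A): T1=10  T2=8  T3=18  T4=1  T5=17  T6=8

8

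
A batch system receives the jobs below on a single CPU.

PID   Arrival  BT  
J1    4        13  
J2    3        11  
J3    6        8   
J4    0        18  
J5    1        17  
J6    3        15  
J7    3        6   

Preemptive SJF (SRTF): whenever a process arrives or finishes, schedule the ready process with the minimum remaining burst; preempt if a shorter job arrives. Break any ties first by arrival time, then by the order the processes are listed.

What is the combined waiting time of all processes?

202

Gantt: | J4 0-3 | J7 3-9 | J3 9-17 | J2 17-28 | J1 28-41 | J4 41-56 | J6 56-71 | J5 71-88 |
Completion: J1=41  J2=28  J3=17  J4=56  J5=88  J6=71  J7=9
Waiting = turnaround − burst: J1=24, J2=14, J3=3, J4=38, J5=70, J6=53, J7=0
Total waiting = 24 + 14 + 3 + 38 + 70 + 53 + 0 = 202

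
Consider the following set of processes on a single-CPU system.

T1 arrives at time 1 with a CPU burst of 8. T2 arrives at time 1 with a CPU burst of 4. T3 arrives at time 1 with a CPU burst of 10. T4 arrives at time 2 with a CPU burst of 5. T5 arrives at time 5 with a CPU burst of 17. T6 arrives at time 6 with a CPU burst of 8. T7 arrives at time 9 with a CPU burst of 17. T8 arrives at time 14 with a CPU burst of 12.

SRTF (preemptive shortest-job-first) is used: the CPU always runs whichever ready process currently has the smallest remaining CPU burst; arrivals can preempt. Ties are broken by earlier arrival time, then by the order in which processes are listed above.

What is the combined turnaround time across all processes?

251

Gantt: | idle 0-1 | T2 1-5 | T4 5-10 | T1 10-18 | T6 18-26 | T3 26-36 | T8 36-48 | T5 48-65 | T7 65-82 |
Completion: T1=18  T2=5  T3=36  T4=10  T5=65  T6=26  T7=82  T8=48
Turnaround (C−A): T1=17  T2=4  T3=35  T4=8  T5=60  T6=20  T7=73  T8=34
Turnaround = completion − arrival: T1=17, T2=4, T3=35, T4=8, T5=60, T6=20, T7=73, T8=34
Total turnaround = 17 + 4 + 35 + 8 + 60 + 20 + 73 + 34 = 251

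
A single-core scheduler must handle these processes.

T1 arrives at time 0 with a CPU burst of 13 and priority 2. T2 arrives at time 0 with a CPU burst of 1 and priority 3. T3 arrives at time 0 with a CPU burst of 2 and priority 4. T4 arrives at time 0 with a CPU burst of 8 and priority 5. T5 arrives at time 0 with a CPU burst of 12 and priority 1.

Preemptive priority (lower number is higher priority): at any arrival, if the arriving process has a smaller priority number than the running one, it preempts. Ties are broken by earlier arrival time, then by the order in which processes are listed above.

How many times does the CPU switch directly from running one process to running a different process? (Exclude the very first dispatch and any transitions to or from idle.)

Timeline: | T5 0-12 | T1 12-25 | T2 25-26 | T3 26-28 | T4 28-36 |
Completion: T1=25  T2=26  T3=28  T4=36  T5=12

4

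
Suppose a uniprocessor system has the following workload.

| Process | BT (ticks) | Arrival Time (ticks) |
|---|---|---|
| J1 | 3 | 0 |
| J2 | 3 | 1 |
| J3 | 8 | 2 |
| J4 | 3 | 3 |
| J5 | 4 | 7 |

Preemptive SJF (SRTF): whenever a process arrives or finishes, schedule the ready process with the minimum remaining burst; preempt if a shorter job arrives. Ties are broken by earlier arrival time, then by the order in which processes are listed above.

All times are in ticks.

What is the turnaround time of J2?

5

Gantt: | J1 0-3 | J2 3-6 | J4 6-9 | J5 9-13 | J3 13-21 |
Completion: J1=3  J2=6  J3=21  J4=9  J5=13
Turnaround (C−A): J1=3  J2=5  J3=19  J4=6  J5=6
Turnaround(J2) = completion − arrival = 6 − 1 = 5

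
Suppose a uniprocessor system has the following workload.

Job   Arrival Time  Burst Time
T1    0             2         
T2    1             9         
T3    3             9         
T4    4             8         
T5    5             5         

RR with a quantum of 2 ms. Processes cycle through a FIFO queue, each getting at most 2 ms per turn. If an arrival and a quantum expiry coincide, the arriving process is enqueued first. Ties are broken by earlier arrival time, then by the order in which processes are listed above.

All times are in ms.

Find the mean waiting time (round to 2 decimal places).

15.80

Gantt: | T1 0-2 | T2 2-4 | T3 4-6 | T4 6-8 | T2 8-10 | T5 10-12 | T3 12-14 | T4 14-16 | T2 16-18 | T5 18-20 | T3 20-22 | T4 22-24 | T2 24-26 | T5 26-27 | T3 27-29 | T4 29-31 | T2 31-32 | T3 32-33 |
Completion: T1=2  T2=32  T3=33  T4=31  T5=27
Turnaround (C−A): T1=2  T2=31  T3=30  T4=27  T5=22
Waiting times: T1=0, T2=22, T3=21, T4=19, T5=17
Average waiting = (0+22+21+19+17) / 5 = 79/5 = 15.80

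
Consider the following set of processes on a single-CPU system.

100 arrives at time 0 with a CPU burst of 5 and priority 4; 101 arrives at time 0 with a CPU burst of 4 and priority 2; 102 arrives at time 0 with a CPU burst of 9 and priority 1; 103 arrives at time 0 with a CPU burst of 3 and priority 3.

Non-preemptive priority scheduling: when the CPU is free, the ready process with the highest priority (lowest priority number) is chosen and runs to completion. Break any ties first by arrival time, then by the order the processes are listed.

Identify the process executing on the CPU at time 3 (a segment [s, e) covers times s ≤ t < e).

102

Timeline: | 102 0-9 | 101 9-13 | 103 13-16 | 100 16-21 |
Completion: 100=21  101=13  102=9  103=16
Turnaround (C−A): 100=21  101=13  102=9  103=16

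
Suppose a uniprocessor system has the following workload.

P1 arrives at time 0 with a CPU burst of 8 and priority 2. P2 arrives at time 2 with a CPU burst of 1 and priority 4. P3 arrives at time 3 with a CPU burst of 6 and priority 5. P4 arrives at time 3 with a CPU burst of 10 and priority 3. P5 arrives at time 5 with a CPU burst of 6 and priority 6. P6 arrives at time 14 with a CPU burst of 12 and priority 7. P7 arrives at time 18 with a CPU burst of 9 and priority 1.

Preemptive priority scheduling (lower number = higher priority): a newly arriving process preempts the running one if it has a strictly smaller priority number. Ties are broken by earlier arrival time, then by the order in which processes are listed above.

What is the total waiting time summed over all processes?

Timeline: | P1 0-8 | P4 8-18 | P7 18-27 | P2 27-28 | P3 28-34 | P5 34-40 | P6 40-52 |
Completion: P1=8  P2=28  P3=34  P4=18  P5=40  P6=52  P7=27
Turnaround (C−A): P1=8  P2=26  P3=31  P4=15  P5=35  P6=38  P7=9
Waiting = turnaround − burst: P1=0, P2=25, P3=25, P4=5, P5=29, P6=26, P7=0
Total waiting = 0 + 25 + 25 + 5 + 29 + 26 + 0 = 110

110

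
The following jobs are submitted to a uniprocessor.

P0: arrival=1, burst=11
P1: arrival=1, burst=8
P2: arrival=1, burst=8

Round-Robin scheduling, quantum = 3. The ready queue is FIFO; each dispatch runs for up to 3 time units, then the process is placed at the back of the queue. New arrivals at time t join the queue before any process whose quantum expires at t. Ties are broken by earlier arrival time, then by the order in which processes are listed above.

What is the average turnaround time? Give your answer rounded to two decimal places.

25.00

Gantt: | idle 0-1 | P0 1-4 | P1 4-7 | P2 7-10 | P0 10-13 | P1 13-16 | P2 16-19 | P0 19-22 | P1 22-24 | P2 24-26 | P0 26-28 |
Completion: P0=28  P1=24  P2=26
Turnaround (C−A): P0=27  P1=23  P2=25
Turnaround times: P0=27, P1=23, P2=25
Average turnaround = (27+23+25) / 3 = 75/3 = 25.00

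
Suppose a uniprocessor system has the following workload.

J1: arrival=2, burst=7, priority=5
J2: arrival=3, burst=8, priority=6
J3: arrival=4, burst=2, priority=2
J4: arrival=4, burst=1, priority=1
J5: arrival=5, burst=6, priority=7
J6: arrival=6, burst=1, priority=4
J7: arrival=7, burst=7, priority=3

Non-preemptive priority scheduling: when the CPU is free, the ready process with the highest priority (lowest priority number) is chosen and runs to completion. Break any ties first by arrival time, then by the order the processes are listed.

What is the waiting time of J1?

0

Timeline: | idle 0-2 | J1 2-9 | J4 9-10 | J3 10-12 | J7 12-19 | J6 19-20 | J2 20-28 | J5 28-34 |
Completion: J1=9  J2=28  J3=12  J4=10  J5=34  J6=20  J7=19
Waiting(J1) = turnaround − burst = 7 − 7 = 0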